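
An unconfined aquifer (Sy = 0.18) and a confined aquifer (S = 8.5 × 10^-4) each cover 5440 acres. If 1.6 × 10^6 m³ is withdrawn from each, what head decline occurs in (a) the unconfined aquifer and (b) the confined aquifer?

Δh_u ≈ 0.404 m; Δh_c ≈ 85.5 m

A = 5440 acres = 2.201 × 10^7 m²
Unconfined: Δh_u = ΔV/(Sy·A) = 1.6 × 10^6/(0.18 × 2.201 × 10^7) = 0.4038 m
Confined: Δh_c = ΔV/(S·A) = 1.6 × 10^6/(8.5 × 10^-4 × 2.201 × 10^7) = 85.5 m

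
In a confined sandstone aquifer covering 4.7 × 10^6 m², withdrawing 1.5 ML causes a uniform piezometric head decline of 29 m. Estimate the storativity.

ΔV = 1.5 ML = 1500 m³
S = ΔV / (A × Δh) = 1500 m³ / (4.7 × 10^6 m² × 29 m) = 1.101 × 10^-5

S ≈ 1.1 × 10^-5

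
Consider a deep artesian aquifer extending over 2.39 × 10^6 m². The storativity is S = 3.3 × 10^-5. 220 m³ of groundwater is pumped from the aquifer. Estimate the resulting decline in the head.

Δh = ΔV / (S × A) = 220 m³ / (3.3 × 10^-5 × 2.39 × 10^6 m²) = 2.789 m

Δh ≈ 2.79 m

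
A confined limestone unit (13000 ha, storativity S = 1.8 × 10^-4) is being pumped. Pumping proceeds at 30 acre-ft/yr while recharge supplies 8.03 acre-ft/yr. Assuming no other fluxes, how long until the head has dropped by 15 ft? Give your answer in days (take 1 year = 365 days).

A = 13000 ha = 1.3 × 10^8 m²
Δh = 15 ft = 4.572 m
ΔV = S × A × Δh = 1.8 × 10^-4 × 1.3 × 10^8 × 4.572 = 1.07 × 10^5 m³
Net withdrawal = 30 − 8.03 = 21.97 acre-ft/yr = 74.25 m³/d
t = ΔV / Q = 1.07 × 10^5 m³ / 74.25 m³/d = 1441 d

t ≈ 1440 days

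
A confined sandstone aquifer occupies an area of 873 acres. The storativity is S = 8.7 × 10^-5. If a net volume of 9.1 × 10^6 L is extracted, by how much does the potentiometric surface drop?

Δh ≈ 29.6 m

A = 873 acres = 3.533 × 10^6 m²
ΔV = 9.1 × 10^6 L = 9100 m³
Δh = ΔV / (S × A) = 9100 m³ / (8.7 × 10^-5 × 3.533 × 10^6 m²) = 29.61 m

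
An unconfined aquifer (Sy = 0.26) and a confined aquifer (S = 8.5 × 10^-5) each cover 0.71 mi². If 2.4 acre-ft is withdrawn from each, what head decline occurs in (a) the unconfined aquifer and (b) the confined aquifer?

Δh_u ≈ 0.00619 m; Δh_c ≈ 18.9 m

A = 0.71 mi² = 1.839 × 10^6 m²
ΔV = 2.4 acre-ft = 2960 m³
Unconfined: Δh_u = ΔV/(Sy·A) = 2960/(0.26 × 1.839 × 10^6) = 0.006192 m
Confined: Δh_c = ΔV/(S·A) = 2960/(8.5 × 10^-5 × 1.839 × 10^6) = 18.94 m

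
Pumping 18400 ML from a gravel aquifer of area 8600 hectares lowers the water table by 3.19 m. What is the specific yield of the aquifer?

Sy ≈ 0.067

A = 8600 hectares = 8.6 × 10^7 m²
ΔV = 18400 ML = 1.84 × 10^7 m³
Sy = ΔV / (A × Δh) = 1.84 × 10^7 m³ / (8.6 × 10^7 m² × 3.19 m) = 0.06707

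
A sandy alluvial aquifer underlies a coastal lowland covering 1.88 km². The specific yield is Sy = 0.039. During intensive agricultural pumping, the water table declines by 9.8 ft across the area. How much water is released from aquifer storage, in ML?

ΔV ≈ 219 ML

A = 1.88 km² = 1.88 × 10^6 m²
Δh = 9.8 ft = 2.987 m
ΔV = Sy × A × Δh = 0.039 × 1.88 × 10^6 m² × 2.987 m = 2.19 × 10^5 m³
ΔV = 2.19 × 10^5 m³ = 219 ML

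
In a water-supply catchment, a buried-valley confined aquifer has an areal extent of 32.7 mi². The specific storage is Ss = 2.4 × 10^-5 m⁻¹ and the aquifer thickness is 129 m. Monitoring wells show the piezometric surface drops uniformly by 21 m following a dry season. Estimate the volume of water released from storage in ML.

ΔV ≈ 5510 ML

S = Ss × b = 2.4 × 10^-5 m⁻¹ × 129 m = 3.096 × 10^-3
A = 32.7 mi² = 8.469 × 10^7 m²
ΔV = S × A × Δh = 0.003096 × 8.469 × 10^7 m² × 21 m = 5.506 × 10^6 m³
ΔV = 5.506 × 10^6 m³ = 5506 ML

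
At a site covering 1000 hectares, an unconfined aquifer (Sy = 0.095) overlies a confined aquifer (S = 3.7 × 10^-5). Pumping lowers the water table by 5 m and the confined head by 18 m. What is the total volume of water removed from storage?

A = 1000 hectares = 1 × 10^7 m²
Unconfined: ΔV_u = Sy × A × Δh_u = 0.095 × 1 × 10^7 × 5 = 4.75 × 10^6 m³
Confined: ΔV_c = S × A × Δh_c = 3.7 × 10^-5 × 1 × 10^7 × 18 = 6660 m³
Total ΔV = 4.75 × 10^6 + 6660 = 4.757 × 10^6 m³

ΔV ≈ 4.76 × 10^6 m³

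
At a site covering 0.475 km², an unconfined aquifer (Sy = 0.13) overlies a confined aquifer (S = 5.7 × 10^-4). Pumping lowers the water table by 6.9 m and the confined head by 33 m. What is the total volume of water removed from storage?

A = 0.475 km² = 4.75 × 10^5 m²
Unconfined: ΔV_u = Sy × A × Δh_u = 0.13 × 4.75 × 10^5 × 6.9 = 4.261 × 10^5 m³
Confined: ΔV_c = S × A × Δh_c = 5.7 × 10^-4 × 4.75 × 10^5 × 33 = 8935 m³
Total ΔV = 4.261 × 10^5 + 8935 = 4.35 × 10^5 m³

ΔV ≈ 4.35 × 10^5 m³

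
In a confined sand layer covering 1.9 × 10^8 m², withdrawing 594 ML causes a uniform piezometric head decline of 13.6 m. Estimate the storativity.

S ≈ 2.3 × 10^-4

ΔV = 594 ML = 5.94 × 10^5 m³
S = ΔV / (A × Δh) = 5.94 × 10^5 m³ / (1.9 × 10^8 m² × 13.6 m) = 2.299 × 10^-4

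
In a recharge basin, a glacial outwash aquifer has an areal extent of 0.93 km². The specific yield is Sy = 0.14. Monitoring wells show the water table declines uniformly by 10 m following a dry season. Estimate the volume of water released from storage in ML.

A = 0.93 km² = 9.3 × 10^5 m²
ΔV = Sy × A × Δh = 0.14 × 9.3 × 10^5 m² × 10 m = 1.302 × 10^6 m³
ΔV = 1.302 × 10^6 m³ = 1302 ML

ΔV ≈ 1300 ML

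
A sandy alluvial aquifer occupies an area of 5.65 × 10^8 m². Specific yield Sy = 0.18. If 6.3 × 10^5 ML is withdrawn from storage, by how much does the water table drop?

ΔV = 6.3 × 10^5 ML = 6.3 × 10^8 m³
Δh = ΔV / (Sy × A) = 6.3 × 10^8 m³ / (0.18 × 5.65 × 10^8 m²) = 6.195 m

Δh ≈ 6.19 m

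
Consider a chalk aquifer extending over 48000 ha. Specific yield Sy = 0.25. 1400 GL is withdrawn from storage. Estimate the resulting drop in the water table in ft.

Δh ≈ 38.3 ft

A = 48000 ha = 4.8 × 10^8 m²
ΔV = 1400 GL = 1.4 × 10^9 m³
Δh = ΔV / (Sy × A) = 1.4 × 10^9 m³ / (0.25 × 4.8 × 10^8 m²) = 11.67 m
Δh = 11.67 m = 38.28 ft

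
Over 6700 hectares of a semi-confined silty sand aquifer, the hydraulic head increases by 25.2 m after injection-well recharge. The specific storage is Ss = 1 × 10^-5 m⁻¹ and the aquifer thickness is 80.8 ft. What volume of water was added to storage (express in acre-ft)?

ΔV ≈ 337 acre-ft

b = 80.8 ft = 24.63 m
S = Ss × b = 1 × 10^-5 m⁻¹ × 24.63 m = 2.463 × 10^-4
A = 6700 hectares = 6.7 × 10^7 m²
ΔV = S × A × Δh = 2.463 × 10^-4 × 6.7 × 10^7 m² × 25.2 m = 4.158 × 10^5 m³
ΔV = 4.158 × 10^5 m³ = 337.1 acre-ft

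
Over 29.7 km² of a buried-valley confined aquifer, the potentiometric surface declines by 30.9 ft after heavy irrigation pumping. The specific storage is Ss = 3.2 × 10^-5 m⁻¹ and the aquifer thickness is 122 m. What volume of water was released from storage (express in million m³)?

ΔV ≈ 1.09 million m³

S = Ss × b = 3.2 × 10^-5 m⁻¹ × 122 m = 3.904 × 10^-3
A = 29.7 km² = 2.97 × 10^7 m²
Δh = 30.9 ft = 9.418 m
ΔV = S × A × Δh = 0.003904 × 2.97 × 10^7 m² × 9.418 m = 1.092 × 10^6 m³
ΔV = 1.092 × 10^6 m³ = 1.092 million m³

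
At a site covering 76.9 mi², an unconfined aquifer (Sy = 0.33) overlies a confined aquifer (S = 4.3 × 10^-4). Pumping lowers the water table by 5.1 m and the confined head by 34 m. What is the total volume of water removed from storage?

A = 76.9 mi² = 1.992 × 10^8 m²
Unconfined: ΔV_u = Sy × A × Δh_u = 0.33 × 1.992 × 10^8 × 5.1 = 3.352 × 10^8 m³
Confined: ΔV_c = S × A × Δh_c = 4.3 × 10^-4 × 1.992 × 10^8 × 34 = 2.912 × 10^6 m³
Total ΔV = 3.352 × 10^8 + 2.912 × 10^6 = 3.381 × 10^8 m³

ΔV ≈ 3.38 × 10^8 m³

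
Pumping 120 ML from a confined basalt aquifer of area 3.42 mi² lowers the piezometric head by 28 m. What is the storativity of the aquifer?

S ≈ 4.8 × 10^-4

A = 3.42 mi² = 8.858 × 10^6 m²
ΔV = 120 ML = 1.2 × 10^5 m³
S = ΔV / (A × Δh) = 1.2 × 10^5 m³ / (8.858 × 10^6 m² × 28 m) = 4.838 × 10^-4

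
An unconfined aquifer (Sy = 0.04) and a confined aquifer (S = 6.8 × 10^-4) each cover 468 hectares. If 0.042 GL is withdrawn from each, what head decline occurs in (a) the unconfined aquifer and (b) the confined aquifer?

Δh_u ≈ 0.224 m; Δh_c ≈ 13.2 m

A = 468 hectares = 4.68 × 10^6 m²
ΔV = 0.042 GL = 42000 m³
Unconfined: Δh_u = ΔV/(Sy·A) = 42000/(0.04 × 4.68 × 10^6) = 0.2244 m
Confined: Δh_c = ΔV/(S·A) = 42000/(6.8 × 10^-4 × 4.68 × 10^6) = 13.2 m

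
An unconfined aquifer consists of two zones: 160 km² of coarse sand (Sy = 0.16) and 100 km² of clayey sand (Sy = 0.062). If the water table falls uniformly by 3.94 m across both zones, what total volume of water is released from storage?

ΔV ≈ 1.25 × 10^8 m³

A₁ = 160 km² = 1.6 × 10^8 m²; A₂ = 100 km² = 1 × 10^8 m²
ΔV₁ = 0.16 × 1.6 × 10^8 × 3.94 = 1.009 × 10^8 m³
ΔV₂ = 0.062 × 1 × 10^8 × 3.94 = 2.443 × 10^7 m³
ΔV = ΔV₁ + ΔV₂ = 1.253 × 10^8 m³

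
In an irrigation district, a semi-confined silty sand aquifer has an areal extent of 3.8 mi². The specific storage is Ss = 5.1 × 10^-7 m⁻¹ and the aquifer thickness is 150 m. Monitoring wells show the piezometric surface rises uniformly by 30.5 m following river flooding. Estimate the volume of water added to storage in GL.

S = Ss × b = 5.1 × 10^-7 m⁻¹ × 150 m = 7.65 × 10^-5
A = 3.8 mi² = 9.842 × 10^6 m²
ΔV = S × A × Δh = 7.65 × 10^-5 × 9.842 × 10^6 m² × 30.5 m = 22960 m³
ΔV = 22960 m³ = 0.02296 GL

ΔV ≈ 0.023 GL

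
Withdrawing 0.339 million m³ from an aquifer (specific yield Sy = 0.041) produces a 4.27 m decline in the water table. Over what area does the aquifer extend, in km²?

ΔV = 0.339 million m³ = 3.39 × 10^5 m³
A = ΔV / (Sy × Δh) = 3.39 × 10^5 / (0.041 × 4.27) = 1.936 × 10^6 m²
A = 1.936 × 10^6 m² = 1.936 km²

A ≈ 1.94 km²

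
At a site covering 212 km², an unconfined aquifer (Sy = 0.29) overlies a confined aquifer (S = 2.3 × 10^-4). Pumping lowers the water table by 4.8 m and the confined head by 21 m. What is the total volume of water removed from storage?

ΔV ≈ 2.96 × 10^8 m³

A = 212 km² = 2.12 × 10^8 m²
Unconfined: ΔV_u = Sy × A × Δh_u = 0.29 × 2.12 × 10^8 × 4.8 = 2.951 × 10^8 m³
Confined: ΔV_c = S × A × Δh_c = 2.3 × 10^-4 × 2.12 × 10^8 × 21 = 1.024 × 10^6 m³
Total ΔV = 2.951 × 10^8 + 1.024 × 10^6 = 2.961 × 10^8 m³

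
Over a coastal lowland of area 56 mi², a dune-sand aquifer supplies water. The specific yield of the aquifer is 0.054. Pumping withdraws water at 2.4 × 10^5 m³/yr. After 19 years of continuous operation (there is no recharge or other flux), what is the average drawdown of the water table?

Δh ≈ 0.582 m

A = 56 mi² = 1.45 × 10^8 m²
Q = 2.4 × 10^5 m³/yr = 657.5 m³/d
t = 19 years = 6935 d
ΔV = Q × t = 657.5 m³/d × 6935 d = 4.56 × 10^6 m³
Δh = ΔV / (Sy × A) = 4.56 × 10^6 / (0.054 × 1.45 × 10^8) = 0.5822 m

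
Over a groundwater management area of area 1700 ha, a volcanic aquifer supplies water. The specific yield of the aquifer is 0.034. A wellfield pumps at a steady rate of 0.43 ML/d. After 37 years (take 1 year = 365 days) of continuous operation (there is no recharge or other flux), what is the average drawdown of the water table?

A = 1700 ha = 1.7 × 10^7 m²
Q = 0.43 ML/d = 430 m³/d
t = 37 years = 13500 d
ΔV = Q × t = 430 m³/d × 13500 d = 5.807 × 10^6 m³
Δh = ΔV / (Sy × A) = 5.807 × 10^6 / (0.034 × 1.7 × 10^7) = 10.05 m

Δh ≈ 10 m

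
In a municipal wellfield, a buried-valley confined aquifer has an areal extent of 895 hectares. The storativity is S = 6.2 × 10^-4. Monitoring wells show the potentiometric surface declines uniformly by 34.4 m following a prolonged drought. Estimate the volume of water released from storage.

ΔV ≈ 1.91 × 10^5 m³

A = 895 hectares = 8.95 × 10^6 m²
ΔV = S × A × Δh = 6.2 × 10^-4 × 8.95 × 10^6 m² × 34.4 m = 1.909 × 10^5 m³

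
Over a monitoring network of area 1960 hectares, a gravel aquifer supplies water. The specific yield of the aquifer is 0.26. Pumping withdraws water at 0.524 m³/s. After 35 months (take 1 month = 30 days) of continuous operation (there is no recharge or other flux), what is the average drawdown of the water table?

A = 1960 hectares = 1.96 × 10^7 m²
Q = 0.524 m³/s = 45270 m³/d
t = 35 months = 1050 d
ΔV = Q × t = 45270 m³/d × 1050 d = 4.754 × 10^7 m³
Δh = ΔV / (Sy × A) = 4.754 × 10^7 / (0.26 × 1.96 × 10^7) = 9.328 m

Δh ≈ 9.33 m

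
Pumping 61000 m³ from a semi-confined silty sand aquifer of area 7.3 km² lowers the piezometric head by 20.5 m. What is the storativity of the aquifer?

S ≈ 4.1 × 10^-4

A = 7.3 km² = 7.3 × 10^6 m²
S = ΔV / (A × Δh) = 61000 m³ / (7.3 × 10^6 m² × 20.5 m) = 4.076 × 10^-4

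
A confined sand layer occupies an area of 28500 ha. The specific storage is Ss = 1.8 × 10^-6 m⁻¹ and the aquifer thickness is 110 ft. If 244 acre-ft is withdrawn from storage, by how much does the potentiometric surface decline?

Δh ≈ 17.5 m

b = 110 ft = 33.53 m
S = Ss × b = 1.8 × 10^-6 m⁻¹ × 33.53 m = 6.035 × 10^-5
A = 28500 ha = 2.85 × 10^8 m²
ΔV = 244 acre-ft = 3.01 × 10^5 m³
Δh = ΔV / (S × A) = 3.01 × 10^5 m³ / (6.035 × 10^-5 × 2.85 × 10^8 m²) = 17.5 m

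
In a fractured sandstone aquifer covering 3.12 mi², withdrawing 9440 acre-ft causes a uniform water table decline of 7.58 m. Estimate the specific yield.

A = 3.12 mi² = 8.081 × 10^6 m²
ΔV = 9440 acre-ft = 1.164 × 10^7 m³
Sy = ΔV / (A × Δh) = 1.164 × 10^7 m³ / (8.081 × 10^6 m² × 7.58 m) = 0.1901

Sy ≈ 0.19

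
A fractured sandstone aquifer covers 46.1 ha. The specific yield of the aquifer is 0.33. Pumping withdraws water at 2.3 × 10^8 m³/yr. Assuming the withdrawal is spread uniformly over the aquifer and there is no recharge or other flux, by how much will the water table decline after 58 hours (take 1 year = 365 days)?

Δh ≈ 10 m

A = 46.1 ha = 4.61 × 10^5 m²
Q = 2.3 × 10^8 m³/yr = 6.301 × 10^5 m³/d
t = 58 hours = 2.417 d
ΔV = Q × t = 6.301 × 10^5 m³/d × 2.417 d = 1.523 × 10^6 m³
Δh = ΔV / (Sy × A) = 1.523 × 10^6 / (0.33 × 4.61 × 10^5) = 10.01 m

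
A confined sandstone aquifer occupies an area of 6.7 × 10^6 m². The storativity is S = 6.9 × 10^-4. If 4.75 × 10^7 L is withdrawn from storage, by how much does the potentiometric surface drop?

Δh ≈ 10.3 m

ΔV = 4.75 × 10^7 L = 47500 m³
Δh = ΔV / (S × A) = 47500 m³ / (6.9 × 10^-4 × 6.7 × 10^6 m²) = 10.27 m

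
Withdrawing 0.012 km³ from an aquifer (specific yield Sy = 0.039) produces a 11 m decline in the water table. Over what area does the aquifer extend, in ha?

A ≈ 2800 ha

ΔV = 0.012 km³ = 1.2 × 10^7 m³
A = ΔV / (Sy × Δh) = 1.2 × 10^7 / (0.039 × 11) = 2.797 × 10^7 m²
A = 2.797 × 10^7 m² = 2797 ha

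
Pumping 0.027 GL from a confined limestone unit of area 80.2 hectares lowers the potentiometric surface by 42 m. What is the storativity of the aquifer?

S ≈ 8 × 10^-4

A = 80.2 hectares = 8.02 × 10^5 m²
ΔV = 0.027 GL = 27000 m³
S = ΔV / (A × Δh) = 27000 m³ / (8.02 × 10^5 m² × 42 m) = 8.016 × 10^-4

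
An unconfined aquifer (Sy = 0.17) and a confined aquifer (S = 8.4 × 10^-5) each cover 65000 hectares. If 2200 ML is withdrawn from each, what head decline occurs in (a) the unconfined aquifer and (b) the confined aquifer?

A = 65000 hectares = 6.5 × 10^8 m²
ΔV = 2200 ML = 2.2 × 10^6 m³
Unconfined: Δh_u = ΔV/(Sy·A) = 2.2 × 10^6/(0.17 × 6.5 × 10^8) = 0.01991 m
Confined: Δh_c = ΔV/(S·A) = 2.2 × 10^6/(8.4 × 10^-5 × 6.5 × 10^8) = 40.29 m

Δh_u ≈ 0.0199 m; Δh_c ≈ 40.3 m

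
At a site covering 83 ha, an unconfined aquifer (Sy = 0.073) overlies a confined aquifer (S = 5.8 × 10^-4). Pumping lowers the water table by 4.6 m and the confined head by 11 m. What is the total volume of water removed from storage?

A = 83 ha = 8.3 × 10^5 m²
Unconfined: ΔV_u = Sy × A × Δh_u = 0.073 × 8.3 × 10^5 × 4.6 = 2.787 × 10^5 m³
Confined: ΔV_c = S × A × Δh_c = 5.8 × 10^-4 × 8.3 × 10^5 × 11 = 5295 m³
Total ΔV = 2.787 × 10^5 + 5295 = 2.84 × 10^5 m³

ΔV ≈ 2.84 × 10^5 m³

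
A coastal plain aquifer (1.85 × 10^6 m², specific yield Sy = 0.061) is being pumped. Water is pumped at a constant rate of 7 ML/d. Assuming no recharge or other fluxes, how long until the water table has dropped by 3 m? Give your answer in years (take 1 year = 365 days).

ΔV = Sy × A × Δh = 0.061 × 1.85 × 10^6 × 3 = 3.385 × 10^5 m³
Q = 7 ML/d = 7000 m³/d
t = ΔV / Q = 3.385 × 10^5 m³ / 7000 m³/d = 48.36 d
t = 48.36 d ≈ 0.1325 years

t ≈ 0.133 years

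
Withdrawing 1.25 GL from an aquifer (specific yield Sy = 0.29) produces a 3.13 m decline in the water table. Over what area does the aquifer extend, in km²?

ΔV = 1.25 GL = 1.25 × 10^6 m³
A = ΔV / (Sy × Δh) = 1.25 × 10^6 / (0.29 × 3.13) = 1.377 × 10^6 m²
A = 1.377 × 10^6 m² = 1.377 km²

A ≈ 1.38 km²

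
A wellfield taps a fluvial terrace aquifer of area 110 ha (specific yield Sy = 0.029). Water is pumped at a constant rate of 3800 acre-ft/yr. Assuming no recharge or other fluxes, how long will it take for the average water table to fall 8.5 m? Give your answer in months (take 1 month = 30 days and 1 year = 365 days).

A = 110 ha = 1.1 × 10^6 m²
ΔV = Sy × A × Δh = 0.029 × 1.1 × 10^6 × 8.5 = 2.712 × 10^5 m³
Q = 3800 acre-ft/yr = 12840 m³/d
t = ΔV / Q = 2.712 × 10^5 m³ / 12840 m³/d = 21.11 d
t = 21.11 d ≈ 0.7038 months

t ≈ 0.704 months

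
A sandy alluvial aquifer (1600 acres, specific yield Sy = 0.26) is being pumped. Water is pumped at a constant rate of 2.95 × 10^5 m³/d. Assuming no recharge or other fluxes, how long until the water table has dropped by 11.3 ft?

A = 1600 acres = 6.475 × 10^6 m²
Δh = 11.3 ft = 3.444 m
ΔV = Sy × A × Δh = 0.26 × 6.475 × 10^6 × 3.444 = 5.798 × 10^6 m³
t = ΔV / Q = 5.798 × 10^6 m³ / 2.95 × 10^5 m³/d = 19.66 d

t ≈ 19.7 days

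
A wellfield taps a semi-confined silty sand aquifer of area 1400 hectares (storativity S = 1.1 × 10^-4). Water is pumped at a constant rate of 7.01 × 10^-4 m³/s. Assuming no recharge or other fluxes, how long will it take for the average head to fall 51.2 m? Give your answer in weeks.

A = 1400 hectares = 1.4 × 10^7 m²
ΔV = S × A × Δh = 1.1 × 10^-4 × 1.4 × 10^7 × 51.2 = 78850 m³
Q = 7.01 × 10^-4 m³/s = 60.57 m³/d
t = ΔV / Q = 78850 m³ / 60.57 m³/d = 1302 d
t = 1302 d ≈ 186 weeks

t ≈ 186 weeks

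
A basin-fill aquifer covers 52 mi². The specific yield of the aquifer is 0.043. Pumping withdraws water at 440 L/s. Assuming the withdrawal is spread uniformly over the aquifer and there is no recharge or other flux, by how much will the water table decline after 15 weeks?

A = 52 mi² = 1.347 × 10^8 m²
Q = 440 L/s = 38020 m³/d
t = 15 weeks = 105 d
ΔV = Q × t = 38020 m³/d × 105 d = 3.992 × 10^6 m³
Δh = ΔV / (Sy × A) = 3.992 × 10^6 / (0.043 × 1.347 × 10^8) = 0.6893 m

Δh ≈ 0.689 m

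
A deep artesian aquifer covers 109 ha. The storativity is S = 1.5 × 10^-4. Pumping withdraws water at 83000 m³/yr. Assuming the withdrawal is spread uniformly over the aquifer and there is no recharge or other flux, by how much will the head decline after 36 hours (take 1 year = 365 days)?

Δh ≈ 2.09 m

A = 109 ha = 1.09 × 10^6 m²
Q = 83000 m³/yr = 227.4 m³/d
t = 36 hours = 1.5 d
ΔV = Q × t = 227.4 m³/d × 1.5 d = 341.1 m³
Δh = ΔV / (S × A) = 341.1 / (1.5 × 10^-4 × 1.09 × 10^6) = 2.086 m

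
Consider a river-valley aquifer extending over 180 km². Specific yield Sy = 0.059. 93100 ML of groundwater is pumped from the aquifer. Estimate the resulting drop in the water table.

A = 180 km² = 1.8 × 10^8 m²
ΔV = 93100 ML = 9.31 × 10^7 m³
Δh = ΔV / (Sy × A) = 9.31 × 10^7 m³ / (0.059 × 1.8 × 10^8 m²) = 8.766 m

Δh ≈ 8.77 m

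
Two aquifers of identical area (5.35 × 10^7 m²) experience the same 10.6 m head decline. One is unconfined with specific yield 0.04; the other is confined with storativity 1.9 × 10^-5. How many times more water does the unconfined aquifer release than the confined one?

ΔV_u / ΔV_c ≈ 2110

Unconfined: ΔV_u = Sy × A × Δh = 0.04 × 5.35 × 10^7 × 10.6 = 2.268 × 10^7 m³
Confined: ΔV_c = S × A × Δh = 1.9 × 10^-5 × 5.35 × 10^7 × 10.6 = 10770 m³
Ratio = ΔV_u / ΔV_c = Sy / S = 0.04 / 1.9 × 10^-5 = 2105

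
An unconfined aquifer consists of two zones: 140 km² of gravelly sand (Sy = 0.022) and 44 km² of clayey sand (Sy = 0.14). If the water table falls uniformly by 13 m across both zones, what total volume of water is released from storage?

A₁ = 140 km² = 1.4 × 10^8 m²; A₂ = 44 km² = 4.4 × 10^7 m²
ΔV₁ = 0.022 × 1.4 × 10^8 × 13 = 4.004 × 10^7 m³
ΔV₂ = 0.14 × 4.4 × 10^7 × 13 = 8.008 × 10^7 m³
ΔV = ΔV₁ + ΔV₂ = 1.201 × 10^8 m³

ΔV ≈ 1.2 × 10^8 m³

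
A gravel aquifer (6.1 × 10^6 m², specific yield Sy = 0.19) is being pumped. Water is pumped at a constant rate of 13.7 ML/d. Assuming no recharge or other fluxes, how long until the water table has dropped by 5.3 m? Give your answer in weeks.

t ≈ 64.1 weeks

ΔV = Sy × A × Δh = 0.19 × 6.1 × 10^6 × 5.3 = 6.143 × 10^6 m³
Q = 13.7 ML/d = 13700 m³/d
t = ΔV / Q = 6.143 × 10^6 m³ / 13700 m³/d = 448.4 d
t = 448.4 d ≈ 64.05 weeks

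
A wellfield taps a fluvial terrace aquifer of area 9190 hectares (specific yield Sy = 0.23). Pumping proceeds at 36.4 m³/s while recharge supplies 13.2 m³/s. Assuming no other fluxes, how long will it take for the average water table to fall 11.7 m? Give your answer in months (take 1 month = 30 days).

A = 9190 hectares = 9.19 × 10^7 m²
ΔV = Sy × A × Δh = 0.23 × 9.19 × 10^7 × 11.7 = 2.473 × 10^8 m³
Net withdrawal = 36.4 − 13.2 = 23.2 m³/s = 2.004 × 10^6 m³/d
t = ΔV / Q = 2.473 × 10^8 m³ / 2.004 × 10^6 m³/d = 123.4 d
t = 123.4 d ≈ 4.113 months

t ≈ 4.11 months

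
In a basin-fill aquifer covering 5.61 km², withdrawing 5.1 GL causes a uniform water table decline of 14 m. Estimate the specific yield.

A = 5.61 km² = 5.61 × 10^6 m²
ΔV = 5.1 GL = 5.1 × 10^6 m³
Sy = ΔV / (A × Δh) = 5.1 × 10^6 m³ / (5.61 × 10^6 m² × 14 m) = 0.06494

Sy ≈ 0.065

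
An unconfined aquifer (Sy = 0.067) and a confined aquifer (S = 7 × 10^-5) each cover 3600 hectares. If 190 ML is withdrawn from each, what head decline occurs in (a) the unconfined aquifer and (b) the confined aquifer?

Δh_u ≈ 0.0788 m; Δh_c ≈ 75.4 m

A = 3600 hectares = 3.6 × 10^7 m²
ΔV = 190 ML = 1.9 × 10^5 m³
Unconfined: Δh_u = ΔV/(Sy·A) = 1.9 × 10^5/(0.067 × 3.6 × 10^7) = 0.07877 m
Confined: Δh_c = ΔV/(S·A) = 1.9 × 10^5/(7 × 10^-5 × 3.6 × 10^7) = 75.4 m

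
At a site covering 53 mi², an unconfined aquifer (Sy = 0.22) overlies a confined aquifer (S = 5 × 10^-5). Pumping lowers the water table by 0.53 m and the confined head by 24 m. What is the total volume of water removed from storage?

A = 53 mi² = 1.373 × 10^8 m²
Unconfined: ΔV_u = Sy × A × Δh_u = 0.22 × 1.373 × 10^8 × 0.53 = 1.601 × 10^7 m³
Confined: ΔV_c = S × A × Δh_c = 5 × 10^-5 × 1.373 × 10^8 × 24 = 1.647 × 10^5 m³
Total ΔV = 1.601 × 10^7 + 1.647 × 10^5 = 1.617 × 10^7 m³

ΔV ≈ 1.62 × 10^7 m³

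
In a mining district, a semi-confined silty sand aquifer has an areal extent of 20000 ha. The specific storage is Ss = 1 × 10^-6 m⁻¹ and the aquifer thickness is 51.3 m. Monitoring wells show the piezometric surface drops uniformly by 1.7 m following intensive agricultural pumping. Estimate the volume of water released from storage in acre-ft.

ΔV ≈ 14.1 acre-ft

S = Ss × b = 1 × 10^-6 m⁻¹ × 51.3 m = 5.13 × 10^-5
A = 20000 ha = 2 × 10^8 m²
ΔV = S × A × Δh = 5.13 × 10^-5 × 2 × 10^8 m² × 1.7 m = 17440 m³
ΔV = 17440 m³ = 14.14 acre-ft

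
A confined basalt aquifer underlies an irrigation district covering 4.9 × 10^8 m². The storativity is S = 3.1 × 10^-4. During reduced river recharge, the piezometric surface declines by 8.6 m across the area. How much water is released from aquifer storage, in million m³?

ΔV = S × A × Δh = 3.1 × 10^-4 × 4.9 × 10^8 m² × 8.6 m = 1.306 × 10^6 m³
ΔV = 1.306 × 10^6 m³ = 1.306 million m³

ΔV ≈ 1.31 million m³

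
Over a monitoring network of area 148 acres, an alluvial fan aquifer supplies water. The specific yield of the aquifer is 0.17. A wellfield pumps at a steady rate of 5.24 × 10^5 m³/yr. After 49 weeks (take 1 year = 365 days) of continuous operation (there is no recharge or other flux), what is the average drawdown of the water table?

Δh ≈ 4.84 m

A = 148 acres = 5.989 × 10^5 m²
Q = 5.24 × 10^5 m³/yr = 1436 m³/d
t = 49 weeks = 343 d
ΔV = Q × t = 1436 m³/d × 343 d = 4.924 × 10^5 m³
Δh = ΔV / (Sy × A) = 4.924 × 10^5 / (0.17 × 5.989 × 10^5) = 4.836 m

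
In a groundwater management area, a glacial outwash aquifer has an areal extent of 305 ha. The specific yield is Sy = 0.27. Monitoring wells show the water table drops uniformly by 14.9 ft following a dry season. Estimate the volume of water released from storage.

A = 305 ha = 3.05 × 10^6 m²
Δh = 14.9 ft = 4.542 m
ΔV = Sy × A × Δh = 0.27 × 3.05 × 10^6 m² × 4.542 m = 3.74 × 10^6 m³

ΔV ≈ 3.74 × 10^6 m³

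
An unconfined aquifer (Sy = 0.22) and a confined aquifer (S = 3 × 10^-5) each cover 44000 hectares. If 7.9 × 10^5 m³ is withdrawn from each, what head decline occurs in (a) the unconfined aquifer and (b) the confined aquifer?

Δh_u ≈ 0.00816 m; Δh_c ≈ 59.8 m

A = 44000 hectares = 4.4 × 10^8 m²
Unconfined: Δh_u = ΔV/(Sy·A) = 7.9 × 10^5/(0.22 × 4.4 × 10^8) = 0.008161 m
Confined: Δh_c = ΔV/(S·A) = 7.9 × 10^5/(3 × 10^-5 × 4.4 × 10^8) = 59.85 m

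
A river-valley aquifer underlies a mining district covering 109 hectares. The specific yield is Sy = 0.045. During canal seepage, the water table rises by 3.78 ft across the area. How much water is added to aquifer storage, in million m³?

A = 109 hectares = 1.09 × 10^6 m²
Δh = 3.78 ft = 1.152 m
ΔV = Sy × A × Δh = 0.045 × 1.09 × 10^6 m² × 1.152 m = 56510 m³
ΔV = 56510 m³ = 0.05651 million m³

ΔV ≈ 0.0565 million m³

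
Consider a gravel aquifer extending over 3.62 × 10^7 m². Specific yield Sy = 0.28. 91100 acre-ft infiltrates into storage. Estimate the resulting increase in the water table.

ΔV = 91100 acre-ft = 1.124 × 10^8 m³
Δh = ΔV / (Sy × A) = 1.124 × 10^8 m³ / (0.28 × 3.62 × 10^7 m²) = 11.09 m

Δh ≈ 11.1 m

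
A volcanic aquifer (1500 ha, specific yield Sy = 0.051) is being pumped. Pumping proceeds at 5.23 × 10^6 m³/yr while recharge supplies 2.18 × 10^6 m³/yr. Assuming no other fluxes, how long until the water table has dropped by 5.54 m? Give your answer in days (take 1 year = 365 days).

t ≈ 507 days

A = 1500 ha = 1.5 × 10^7 m²
ΔV = Sy × A × Δh = 0.051 × 1.5 × 10^7 × 5.54 = 4.238 × 10^6 m³
Net withdrawal = 5.23 × 10^6 − 2.18 × 10^6 = 3.05 × 10^6 m³/yr = 8356 m³/d
t = ΔV / Q = 4.238 × 10^6 m³ / 8356 m³/d = 507.2 d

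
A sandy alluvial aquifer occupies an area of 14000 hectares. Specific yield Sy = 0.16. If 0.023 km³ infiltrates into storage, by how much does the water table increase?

A = 14000 hectares = 1.4 × 10^8 m²
ΔV = 0.023 km³ = 2.3 × 10^7 m³
Δh = ΔV / (Sy × A) = 2.3 × 10^7 m³ / (0.16 × 1.4 × 10^8 m²) = 1.027 m

Δh ≈ 1.03 m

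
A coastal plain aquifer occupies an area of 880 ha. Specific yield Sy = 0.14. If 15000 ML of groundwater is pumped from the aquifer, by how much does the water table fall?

A = 880 ha = 8.8 × 10^6 m²
ΔV = 15000 ML = 1.5 × 10^7 m³
Δh = ΔV / (Sy × A) = 1.5 × 10^7 m³ / (0.14 × 8.8 × 10^6 m²) = 12.18 m

Δh ≈ 12.2 m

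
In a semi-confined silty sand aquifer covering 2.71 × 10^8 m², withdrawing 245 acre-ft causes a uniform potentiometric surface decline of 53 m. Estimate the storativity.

S ≈ 2.1 × 10^-5

ΔV = 245 acre-ft = 3.022 × 10^5 m³
S = ΔV / (A × Δh) = 3.022 × 10^5 m³ / (2.71 × 10^8 m² × 53 m) = 2.104 × 10^-5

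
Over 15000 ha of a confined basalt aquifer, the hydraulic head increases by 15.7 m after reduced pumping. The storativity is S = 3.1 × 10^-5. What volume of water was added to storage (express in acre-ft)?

A = 15000 ha = 1.5 × 10^8 m²
ΔV = S × A × Δh = 3.1 × 10^-5 × 1.5 × 10^8 m² × 15.7 m = 73000 m³
ΔV = 73000 m³ = 59.19 acre-ft

ΔV ≈ 59.2 acre-ft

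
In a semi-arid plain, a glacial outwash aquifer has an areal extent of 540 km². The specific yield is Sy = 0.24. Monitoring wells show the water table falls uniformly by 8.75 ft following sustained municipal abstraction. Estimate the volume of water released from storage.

ΔV ≈ 3.46 × 10^8 m³

A = 540 km² = 5.4 × 10^8 m²
Δh = 8.75 ft = 2.667 m
ΔV = Sy × A × Δh = 0.24 × 5.4 × 10^8 m² × 2.667 m = 3.456 × 10^8 m³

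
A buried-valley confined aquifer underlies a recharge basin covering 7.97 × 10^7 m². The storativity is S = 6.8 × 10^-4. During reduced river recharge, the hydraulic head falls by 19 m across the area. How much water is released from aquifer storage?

ΔV = S × A × Δh = 6.8 × 10^-4 × 7.97 × 10^7 m² × 19 m = 1.03 × 10^6 m³

ΔV ≈ 1.03 × 10^6 m³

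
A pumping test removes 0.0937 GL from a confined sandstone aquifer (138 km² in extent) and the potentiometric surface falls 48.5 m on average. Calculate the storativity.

S ≈ 1.4 × 10^-5

A = 138 km² = 1.38 × 10^8 m²
ΔV = 0.0937 GL = 93700 m³
S = ΔV / (A × Δh) = 93700 m³ / (1.38 × 10^8 m² × 48.5 m) = 1.4 × 10^-5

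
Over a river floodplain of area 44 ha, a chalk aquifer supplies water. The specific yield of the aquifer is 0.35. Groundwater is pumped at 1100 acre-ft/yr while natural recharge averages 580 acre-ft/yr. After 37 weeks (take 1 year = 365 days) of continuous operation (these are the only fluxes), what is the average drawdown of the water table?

Δh ≈ 2.96 m

A = 44 ha = 4.4 × 10^5 m²
Net abstraction = 1100 − 580 = 520 acre-ft/yr
Q_net = 520 acre-ft/yr = 1757 m³/d
t = 37 weeks = 259 d
ΔV = Q × t = 1757 m³/d × 259 d = 4.551 × 10^5 m³
Δh = ΔV / (Sy × A) = 4.551 × 10^5 / (0.35 × 4.4 × 10^5) = 2.955 m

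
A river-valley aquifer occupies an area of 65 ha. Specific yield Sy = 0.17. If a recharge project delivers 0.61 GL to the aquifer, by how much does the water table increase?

A = 65 ha = 6.5 × 10^5 m²
ΔV = 0.61 GL = 6.1 × 10^5 m³
Δh = ΔV / (Sy × A) = 6.1 × 10^5 m³ / (0.17 × 6.5 × 10^5 m²) = 5.52 m

Δh ≈ 5.52 m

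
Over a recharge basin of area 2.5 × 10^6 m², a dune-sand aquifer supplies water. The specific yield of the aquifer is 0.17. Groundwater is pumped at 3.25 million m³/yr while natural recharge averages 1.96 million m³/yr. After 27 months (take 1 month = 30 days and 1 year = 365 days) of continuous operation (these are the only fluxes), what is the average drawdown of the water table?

Δh ≈ 6.74 m

Net abstraction = 3.25 − 1.96 = 1.29 million m³/yr
Q_net = 1.29 million m³/yr = 3534 m³/d
t = 27 months = 810 d
ΔV = Q × t = 3534 m³/d × 810 d = 2.863 × 10^6 m³
Δh = ΔV / (Sy × A) = 2.863 × 10^6 / (0.17 × 2.5 × 10^6) = 6.736 m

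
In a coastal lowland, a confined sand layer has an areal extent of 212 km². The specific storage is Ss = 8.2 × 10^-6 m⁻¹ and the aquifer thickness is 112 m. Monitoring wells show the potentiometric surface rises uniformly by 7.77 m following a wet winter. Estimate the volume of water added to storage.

ΔV ≈ 1.51 × 10^6 m³

S = Ss × b = 8.2 × 10^-6 m⁻¹ × 112 m = 9.184 × 10^-4
A = 212 km² = 2.12 × 10^8 m²
ΔV = S × A × Δh = 9.184 × 10^-4 × 2.12 × 10^8 m² × 7.77 m = 1.513 × 10^6 m³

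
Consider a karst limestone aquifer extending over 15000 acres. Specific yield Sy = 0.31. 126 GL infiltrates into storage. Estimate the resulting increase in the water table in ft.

A = 15000 acres = 6.07 × 10^7 m²
ΔV = 126 GL = 1.26 × 10^8 m³
Δh = ΔV / (Sy × A) = 1.26 × 10^8 m³ / (0.31 × 6.07 × 10^7 m²) = 6.696 m
Δh = 6.696 m = 21.97 ft

Δh ≈ 22 ft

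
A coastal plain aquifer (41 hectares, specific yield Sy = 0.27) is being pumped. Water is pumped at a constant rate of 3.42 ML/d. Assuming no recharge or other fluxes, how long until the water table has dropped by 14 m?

A = 41 hectares = 4.1 × 10^5 m²
ΔV = Sy × A × Δh = 0.27 × 4.1 × 10^5 × 14 = 1.55 × 10^6 m³
Q = 3.42 ML/d = 3420 m³/d
t = ΔV / Q = 1.55 × 10^6 m³ / 3420 m³/d = 453.2 d

t ≈ 453 days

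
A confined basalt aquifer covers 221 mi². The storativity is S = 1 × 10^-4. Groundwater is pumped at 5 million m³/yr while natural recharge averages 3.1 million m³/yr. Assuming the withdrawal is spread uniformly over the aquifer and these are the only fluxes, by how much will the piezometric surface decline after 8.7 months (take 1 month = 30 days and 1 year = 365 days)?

Δh ≈ 23.7 m

A = 221 mi² = 5.724 × 10^8 m²
Net abstraction = 5 − 3.1 = 1.9 million m³/yr
Q_net = 1.9 million m³/yr = 5205 m³/d
t = 8.7 months = 261 d
ΔV = Q × t = 5205 m³/d × 261 d = 1.359 × 10^6 m³
Δh = ΔV / (S × A) = 1.359 × 10^6 / (1 × 10^-4 × 5.724 × 10^8) = 23.74 m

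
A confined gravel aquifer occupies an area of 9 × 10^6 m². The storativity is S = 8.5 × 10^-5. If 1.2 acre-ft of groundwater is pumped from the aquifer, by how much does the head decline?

Δh ≈ 1.93 m

ΔV = 1.2 acre-ft = 1480 m³
Δh = ΔV / (S × A) = 1480 m³ / (8.5 × 10^-5 × 9 × 10^6 m²) = 1.935 m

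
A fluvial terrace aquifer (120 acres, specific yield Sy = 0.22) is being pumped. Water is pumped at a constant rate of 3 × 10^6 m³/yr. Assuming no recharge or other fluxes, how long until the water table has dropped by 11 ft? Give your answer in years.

A = 120 acres = 4.856 × 10^5 m²
Δh = 11 ft = 3.353 m
ΔV = Sy × A × Δh = 0.22 × 4.856 × 10^5 × 3.353 = 3.582 × 10^5 m³
Q = 3 × 10^6 m³/yr = 8219 m³/d
t = ΔV / Q = 3.582 × 10^5 m³ / 8219 m³/d = 43.58 d
t = 43.58 d ≈ 0.1194 years

t ≈ 0.119 years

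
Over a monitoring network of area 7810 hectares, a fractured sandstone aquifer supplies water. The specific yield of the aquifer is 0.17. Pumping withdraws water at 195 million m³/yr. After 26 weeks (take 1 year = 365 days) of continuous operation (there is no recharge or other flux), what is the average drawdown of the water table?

A = 7810 hectares = 7.81 × 10^7 m²
Q = 195 million m³/yr = 5.342 × 10^5 m³/d
t = 26 weeks = 182 d
ΔV = Q × t = 5.342 × 10^5 m³/d × 182 d = 9.723 × 10^7 m³
Δh = ΔV / (Sy × A) = 9.723 × 10^7 / (0.17 × 7.81 × 10^7) = 7.323 m

Δh ≈ 7.32 m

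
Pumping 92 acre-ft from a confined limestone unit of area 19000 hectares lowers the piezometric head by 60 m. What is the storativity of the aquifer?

S ≈ 1 × 10^-5

A = 19000 hectares = 1.9 × 10^8 m²
ΔV = 92 acre-ft = 1.135 × 10^5 m³
S = ΔV / (A × Δh) = 1.135 × 10^5 m³ / (1.9 × 10^8 m² × 60 m) = 9.954 × 10^-6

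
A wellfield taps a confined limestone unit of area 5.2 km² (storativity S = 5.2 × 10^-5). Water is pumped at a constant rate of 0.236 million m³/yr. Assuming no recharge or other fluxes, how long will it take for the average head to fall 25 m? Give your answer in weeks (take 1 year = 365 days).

A = 5.2 km² = 5.2 × 10^6 m²
ΔV = S × A × Δh = 5.2 × 10^-5 × 5.2 × 10^6 × 25 = 6760 m³
Q = 0.236 million m³/yr = 646.6 m³/d
t = ΔV / Q = 6760 m³ / 646.6 m³/d = 10.46 d
t = 10.46 d ≈ 1.494 weeks

t ≈ 1.49 weeks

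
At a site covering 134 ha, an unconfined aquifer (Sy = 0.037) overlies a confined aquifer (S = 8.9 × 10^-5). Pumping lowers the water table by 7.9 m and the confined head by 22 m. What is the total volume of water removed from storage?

ΔV ≈ 3.94 × 10^5 m³

A = 134 ha = 1.34 × 10^6 m²
Unconfined: ΔV_u = Sy × A × Δh_u = 0.037 × 1.34 × 10^6 × 7.9 = 3.917 × 10^5 m³
Confined: ΔV_c = S × A × Δh_c = 8.9 × 10^-5 × 1.34 × 10^6 × 22 = 2624 m³
Total ΔV = 3.917 × 10^5 + 2624 = 3.943 × 10^5 m³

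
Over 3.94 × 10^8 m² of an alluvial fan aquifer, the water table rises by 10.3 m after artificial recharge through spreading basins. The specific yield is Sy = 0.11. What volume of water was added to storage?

ΔV = Sy × A × Δh = 0.11 × 3.94 × 10^8 m² × 10.3 m = 4.464 × 10^8 m³

ΔV ≈ 4.46 × 10^8 m³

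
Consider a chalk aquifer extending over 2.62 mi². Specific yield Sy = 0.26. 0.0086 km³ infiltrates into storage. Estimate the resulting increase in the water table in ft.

Δh ≈ 16 ft

A = 2.62 mi² = 6.786 × 10^6 m²
ΔV = 0.0086 km³ = 8.6 × 10^6 m³
Δh = ΔV / (Sy × A) = 8.6 × 10^6 m³ / (0.26 × 6.786 × 10^6 m²) = 4.874 m
Δh = 4.874 m = 15.99 ft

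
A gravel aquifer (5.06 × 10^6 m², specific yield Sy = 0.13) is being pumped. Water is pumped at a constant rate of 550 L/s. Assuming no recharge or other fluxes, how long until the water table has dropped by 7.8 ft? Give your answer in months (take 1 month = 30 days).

Δh = 7.8 ft = 2.377 m
ΔV = Sy × A × Δh = 0.13 × 5.06 × 10^6 × 2.377 = 1.564 × 10^6 m³
Q = 550 L/s = 47520 m³/d
t = ΔV / Q = 1.564 × 10^6 m³ / 47520 m³/d = 32.91 d
t = 32.91 d ≈ 1.097 months

t ≈ 1.1 months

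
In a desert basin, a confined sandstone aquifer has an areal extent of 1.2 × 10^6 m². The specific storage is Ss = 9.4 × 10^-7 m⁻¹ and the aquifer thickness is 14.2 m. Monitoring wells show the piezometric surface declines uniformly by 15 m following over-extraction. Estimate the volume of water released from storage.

S = Ss × b = 9.4 × 10^-7 m⁻¹ × 14.2 m = 1.335 × 10^-5
ΔV = S × A × Δh = 1.335 × 10^-5 × 1.2 × 10^6 m² × 15 m = 240.3 m³

ΔV ≈ 240 m³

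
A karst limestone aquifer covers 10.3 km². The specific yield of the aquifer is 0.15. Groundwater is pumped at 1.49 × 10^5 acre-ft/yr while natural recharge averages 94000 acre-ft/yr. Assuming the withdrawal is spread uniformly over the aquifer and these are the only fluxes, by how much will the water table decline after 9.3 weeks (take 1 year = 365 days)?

A = 10.3 km² = 1.03 × 10^7 m²
Net abstraction = 1.49 × 10^5 − 94000 = 55000 acre-ft/yr
Q_net = 55000 acre-ft/yr = 1.859 × 10^5 m³/d
t = 9.3 weeks = 65.1 d
ΔV = Q × t = 1.859 × 10^5 m³/d × 65.1 d = 1.21 × 10^7 m³
Δh = ΔV / (Sy × A) = 1.21 × 10^7 / (0.15 × 1.03 × 10^7) = 7.832 m

Δh ≈ 7.83 m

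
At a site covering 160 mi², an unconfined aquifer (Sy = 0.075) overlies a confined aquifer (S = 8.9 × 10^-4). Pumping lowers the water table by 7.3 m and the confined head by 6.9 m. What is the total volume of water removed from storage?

ΔV ≈ 2.29 × 10^8 m³

A = 160 mi² = 4.144 × 10^8 m²
Unconfined: ΔV_u = Sy × A × Δh_u = 0.075 × 4.144 × 10^8 × 7.3 = 2.269 × 10^8 m³
Confined: ΔV_c = S × A × Δh_c = 8.9 × 10^-4 × 4.144 × 10^8 × 6.9 = 2.545 × 10^6 m³
Total ΔV = 2.269 × 10^8 + 2.545 × 10^6 = 2.294 × 10^8 m³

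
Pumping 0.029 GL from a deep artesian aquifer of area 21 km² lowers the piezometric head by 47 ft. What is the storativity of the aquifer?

S ≈ 9.6 × 10^-5

A = 21 km² = 2.1 × 10^7 m²
Δh = 47 ft = 14.33 m
ΔV = 0.029 GL = 29000 m³
S = ΔV / (A × Δh) = 29000 m³ / (2.1 × 10^7 m² × 14.33 m) = 9.64 × 10^-5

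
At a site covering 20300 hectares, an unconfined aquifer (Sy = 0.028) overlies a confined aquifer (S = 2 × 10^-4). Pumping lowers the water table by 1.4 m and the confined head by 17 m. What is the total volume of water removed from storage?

A = 20300 hectares = 2.03 × 10^8 m²
Unconfined: ΔV_u = Sy × A × Δh_u = 0.028 × 2.03 × 10^8 × 1.4 = 7.958 × 10^6 m³
Confined: ΔV_c = S × A × Δh_c = 2 × 10^-4 × 2.03 × 10^8 × 17 = 6.902 × 10^5 m³
Total ΔV = 7.958 × 10^6 + 6.902 × 10^5 = 8.648 × 10^6 m³

ΔV ≈ 8.65 × 10^6 m³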